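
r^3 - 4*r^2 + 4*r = r*(r - 2)^2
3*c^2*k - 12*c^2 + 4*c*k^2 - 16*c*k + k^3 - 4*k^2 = (c + k)*(3*c + k)*(k - 4)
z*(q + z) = q*z + z^2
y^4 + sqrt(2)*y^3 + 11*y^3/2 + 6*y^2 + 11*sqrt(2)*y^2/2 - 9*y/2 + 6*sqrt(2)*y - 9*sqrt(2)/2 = (y - 1/2)*(y + 3)^2*(y + sqrt(2))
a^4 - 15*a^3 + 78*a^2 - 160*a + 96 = (a - 6)*(a - 4)^2*(a - 1)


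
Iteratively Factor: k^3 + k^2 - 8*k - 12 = (k + 2)*(k^2 - k - 6) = (k + 2)^2*(k - 3)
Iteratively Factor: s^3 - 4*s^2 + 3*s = (s)*(s^2 - 4*s + 3) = s*(s - 1)*(s - 3)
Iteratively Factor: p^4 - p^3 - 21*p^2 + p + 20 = (p - 5)*(p^3 + 4*p^2 - p - 4) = (p - 5)*(p + 4)*(p^2 - 1) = (p - 5)*(p - 1)*(p + 4)*(p + 1)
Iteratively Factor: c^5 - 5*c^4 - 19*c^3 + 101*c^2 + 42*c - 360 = (c - 5)*(c^4 - 19*c^2 + 6*c + 72) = (c - 5)*(c - 3)*(c^3 + 3*c^2 - 10*c - 24) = (c - 5)*(c - 3)*(c + 4)*(c^2 - c - 6) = (c - 5)*(c - 3)^2*(c + 4)*(c + 2)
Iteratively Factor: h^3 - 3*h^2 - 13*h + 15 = (h - 5)*(h^2 + 2*h - 3) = (h - 5)*(h + 3)*(h - 1)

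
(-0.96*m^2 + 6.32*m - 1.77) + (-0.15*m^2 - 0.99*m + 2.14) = -1.11*m^2 + 5.33*m + 0.37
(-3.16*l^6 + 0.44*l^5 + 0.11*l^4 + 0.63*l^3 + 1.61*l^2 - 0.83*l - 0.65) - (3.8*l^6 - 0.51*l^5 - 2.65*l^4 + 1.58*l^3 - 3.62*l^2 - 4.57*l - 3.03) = -6.96*l^6 + 0.95*l^5 + 2.76*l^4 - 0.95*l^3 + 5.23*l^2 + 3.74*l + 2.38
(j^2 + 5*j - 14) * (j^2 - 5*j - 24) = j^4 - 63*j^2 - 50*j + 336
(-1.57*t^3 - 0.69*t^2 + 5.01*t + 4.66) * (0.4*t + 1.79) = -0.628*t^4 - 3.0863*t^3 + 0.7689*t^2 + 10.8319*t + 8.3414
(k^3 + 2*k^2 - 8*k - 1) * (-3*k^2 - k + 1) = -3*k^5 - 7*k^4 + 23*k^3 + 13*k^2 - 7*k - 1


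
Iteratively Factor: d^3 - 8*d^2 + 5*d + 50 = (d - 5)*(d^2 - 3*d - 10) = (d - 5)*(d + 2)*(d - 5)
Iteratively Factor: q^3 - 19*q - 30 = (q - 5)*(q^2 + 5*q + 6) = (q - 5)*(q + 3)*(q + 2)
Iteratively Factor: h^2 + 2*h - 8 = (h - 2)*(h + 4)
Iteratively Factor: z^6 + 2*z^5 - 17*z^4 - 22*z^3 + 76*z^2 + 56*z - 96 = (z - 1)*(z^5 + 3*z^4 - 14*z^3 - 36*z^2 + 40*z + 96) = (z - 1)*(z + 2)*(z^4 + z^3 - 16*z^2 - 4*z + 48) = (z - 1)*(z + 2)^2*(z^3 - z^2 - 14*z + 24) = (z - 3)*(z - 1)*(z + 2)^2*(z^2 + 2*z - 8) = (z - 3)*(z - 2)*(z - 1)*(z + 2)^2*(z + 4)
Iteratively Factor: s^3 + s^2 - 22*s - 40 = (s + 2)*(s^2 - s - 20) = (s - 5)*(s + 2)*(s + 4)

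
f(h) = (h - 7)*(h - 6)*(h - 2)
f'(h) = (h - 7)*(h - 6) + (h - 7)*(h - 2) + (h - 6)*(h - 2)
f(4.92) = 6.56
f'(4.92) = -6.98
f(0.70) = -43.41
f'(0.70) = 48.47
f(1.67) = -7.62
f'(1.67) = 26.27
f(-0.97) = -164.99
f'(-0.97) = 99.92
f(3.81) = 12.64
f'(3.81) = -2.75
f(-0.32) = -107.33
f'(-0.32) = 77.91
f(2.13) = 2.45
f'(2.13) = 17.71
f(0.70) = -43.41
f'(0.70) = 48.47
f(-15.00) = -7854.00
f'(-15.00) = 1193.00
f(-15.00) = -7854.00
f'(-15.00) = 1193.00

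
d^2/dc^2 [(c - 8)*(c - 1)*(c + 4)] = 6*c - 10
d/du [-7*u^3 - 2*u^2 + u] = -21*u^2 - 4*u + 1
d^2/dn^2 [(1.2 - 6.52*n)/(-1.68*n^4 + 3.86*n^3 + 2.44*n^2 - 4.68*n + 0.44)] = (220.824576*n^7 - 744.231936*n^6 + 655.964448*n^5 - 65.1407999999997*n^4 + 191.018816*n^3 - 56.3266559999998*n^2 + 52.447488*n - 23.137152)/(4.741632*n^12 - 32.683392*n^11 + 54.434016*n^10 + 77.051512*n^9 - 264.87768*n^8 + 42.262032*n^7 + 351.4844*n^6 - 215.66256*n^5 - 119.517504*n^4 + 130.408032*n^3 - 30.32832*n^2 + 2.718144*n - 0.085184)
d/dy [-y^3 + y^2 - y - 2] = -3*y^2 + 2*y - 1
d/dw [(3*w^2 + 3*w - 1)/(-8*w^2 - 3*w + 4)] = (15*w^2 + 8*w + 9)/(64*w^4 + 48*w^3 - 55*w^2 - 24*w + 16)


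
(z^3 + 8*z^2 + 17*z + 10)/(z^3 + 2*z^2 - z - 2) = (z + 5)/(z - 1)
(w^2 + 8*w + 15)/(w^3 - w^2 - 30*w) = (w + 3)/(w*(w - 6))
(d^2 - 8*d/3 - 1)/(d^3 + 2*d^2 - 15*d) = (d + 1/3)/(d*(d + 5))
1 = 1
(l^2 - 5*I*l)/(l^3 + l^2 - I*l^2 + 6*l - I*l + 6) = l*(l - 5*I)/(l^3 + l^2*(1 - I) + l*(6 - I) + 6)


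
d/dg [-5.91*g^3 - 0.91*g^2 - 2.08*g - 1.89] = -17.73*g^2 - 1.82*g - 2.08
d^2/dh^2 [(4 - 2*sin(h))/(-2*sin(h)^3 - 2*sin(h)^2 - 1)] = 2*(-16*sin(h)^7 + 60*sin(h)^6 + 108*sin(h)^5 - 14*sin(h)^4 - 144*sin(h)^3 - 88*sin(h)^2 + 11*sin(h) + 8)/(2*sin(h)^3 + 2*sin(h)^2 + 1)^3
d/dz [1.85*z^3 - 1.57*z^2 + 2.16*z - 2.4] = 5.55*z^2 - 3.14*z + 2.16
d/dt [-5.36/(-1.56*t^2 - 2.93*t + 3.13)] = (-16.7232*t - 15.7048)/(1.56*t^2 + 2.93*t - 3.13)^2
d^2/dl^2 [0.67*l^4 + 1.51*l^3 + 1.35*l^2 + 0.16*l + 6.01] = 8.04*l^2 + 9.06*l + 2.7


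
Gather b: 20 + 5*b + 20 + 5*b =10*b + 40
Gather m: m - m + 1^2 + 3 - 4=0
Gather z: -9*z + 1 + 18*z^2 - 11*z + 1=18*z^2 - 20*z + 2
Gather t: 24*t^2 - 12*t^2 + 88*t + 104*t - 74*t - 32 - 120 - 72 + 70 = 12*t^2 + 118*t - 154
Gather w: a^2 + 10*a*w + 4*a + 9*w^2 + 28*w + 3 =a^2 + 4*a + 9*w^2 + w*(10*a + 28) + 3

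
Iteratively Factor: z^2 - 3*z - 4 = (z - 4)*(z + 1)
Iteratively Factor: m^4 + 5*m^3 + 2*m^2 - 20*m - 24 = (m - 2)*(m^3 + 7*m^2 + 16*m + 12) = (m - 2)*(m + 3)*(m^2 + 4*m + 4) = (m - 2)*(m + 2)*(m + 3)*(m + 2)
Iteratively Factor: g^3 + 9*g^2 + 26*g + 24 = (g + 3)*(g^2 + 6*g + 8) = (g + 3)*(g + 4)*(g + 2)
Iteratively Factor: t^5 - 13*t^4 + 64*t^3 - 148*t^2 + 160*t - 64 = (t - 1)*(t^4 - 12*t^3 + 52*t^2 - 96*t + 64) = (t - 4)*(t - 1)*(t^3 - 8*t^2 + 20*t - 16) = (t - 4)*(t - 2)*(t - 1)*(t^2 - 6*t + 8) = (t - 4)*(t - 2)^2*(t - 1)*(t - 4)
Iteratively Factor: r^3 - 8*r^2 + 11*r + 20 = (r - 4)*(r^2 - 4*r - 5) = (r - 5)*(r - 4)*(r + 1)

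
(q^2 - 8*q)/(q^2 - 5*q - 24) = q/(q + 3)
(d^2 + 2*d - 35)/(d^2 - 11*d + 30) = (d + 7)/(d - 6)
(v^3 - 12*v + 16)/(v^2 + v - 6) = (v^2 + 2*v - 8)/(v + 3)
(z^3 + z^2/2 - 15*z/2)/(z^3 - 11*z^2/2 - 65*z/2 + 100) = z*(z + 3)/(z^2 - 3*z - 40)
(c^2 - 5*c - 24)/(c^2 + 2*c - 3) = (c - 8)/(c - 1)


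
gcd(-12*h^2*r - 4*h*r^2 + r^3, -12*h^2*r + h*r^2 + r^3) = r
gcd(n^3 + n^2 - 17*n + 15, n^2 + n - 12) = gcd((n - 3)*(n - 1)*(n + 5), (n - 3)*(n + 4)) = n - 3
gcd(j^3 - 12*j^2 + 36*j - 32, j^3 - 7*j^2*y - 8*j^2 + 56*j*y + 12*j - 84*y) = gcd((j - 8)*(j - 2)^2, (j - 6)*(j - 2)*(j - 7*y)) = j - 2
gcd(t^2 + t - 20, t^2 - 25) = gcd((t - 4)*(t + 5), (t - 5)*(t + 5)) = t + 5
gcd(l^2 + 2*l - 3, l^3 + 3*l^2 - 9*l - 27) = l + 3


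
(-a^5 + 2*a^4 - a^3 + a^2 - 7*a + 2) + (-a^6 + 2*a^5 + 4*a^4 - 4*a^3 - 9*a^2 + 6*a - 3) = -a^6 + a^5 + 6*a^4 - 5*a^3 - 8*a^2 - a - 1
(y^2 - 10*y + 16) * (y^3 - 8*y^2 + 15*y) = y^5 - 18*y^4 + 111*y^3 - 278*y^2 + 240*y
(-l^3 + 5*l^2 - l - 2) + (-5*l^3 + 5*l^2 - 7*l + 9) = -6*l^3 + 10*l^2 - 8*l + 7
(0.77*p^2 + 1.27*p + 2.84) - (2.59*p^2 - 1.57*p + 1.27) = -1.82*p^2 + 2.84*p + 1.57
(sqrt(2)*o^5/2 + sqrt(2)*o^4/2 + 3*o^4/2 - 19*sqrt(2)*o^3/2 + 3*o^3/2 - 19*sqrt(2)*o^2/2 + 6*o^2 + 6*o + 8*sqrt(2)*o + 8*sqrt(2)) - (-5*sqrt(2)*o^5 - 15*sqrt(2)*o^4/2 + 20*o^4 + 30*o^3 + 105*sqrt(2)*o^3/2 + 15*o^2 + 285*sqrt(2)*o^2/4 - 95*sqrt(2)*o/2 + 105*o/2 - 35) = 11*sqrt(2)*o^5/2 - 37*o^4/2 + 8*sqrt(2)*o^4 - 62*sqrt(2)*o^3 - 57*o^3/2 - 323*sqrt(2)*o^2/4 - 9*o^2 - 93*o/2 + 111*sqrt(2)*o/2 + 8*sqrt(2) + 35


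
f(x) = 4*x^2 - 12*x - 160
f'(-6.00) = -60.00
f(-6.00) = 56.00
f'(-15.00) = -132.00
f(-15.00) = 920.00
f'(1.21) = -2.32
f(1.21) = -168.66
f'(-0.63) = -17.04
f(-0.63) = -150.85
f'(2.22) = 5.76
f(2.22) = -166.93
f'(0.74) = -6.08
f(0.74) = -166.69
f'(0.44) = -8.48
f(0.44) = -164.51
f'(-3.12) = -36.96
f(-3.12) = -83.62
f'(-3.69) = -41.52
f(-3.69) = -61.26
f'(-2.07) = -28.56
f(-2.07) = -118.02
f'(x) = 8*x - 12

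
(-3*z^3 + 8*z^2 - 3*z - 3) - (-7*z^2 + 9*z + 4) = -3*z^3 + 15*z^2 - 12*z - 7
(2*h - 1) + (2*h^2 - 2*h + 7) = 2*h^2 + 6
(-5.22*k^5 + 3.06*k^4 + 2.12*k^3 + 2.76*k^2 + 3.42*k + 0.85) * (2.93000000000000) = -15.2946*k^5 + 8.9658*k^4 + 6.2116*k^3 + 8.0868*k^2 + 10.0206*k + 2.4905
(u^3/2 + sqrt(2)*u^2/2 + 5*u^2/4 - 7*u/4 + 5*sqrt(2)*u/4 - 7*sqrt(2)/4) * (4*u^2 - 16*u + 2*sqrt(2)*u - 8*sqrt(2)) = 2*u^5 - 3*u^4 + 3*sqrt(2)*u^4 - 25*u^3 - 9*sqrt(2)*u^3/2 - 81*sqrt(2)*u^2/2 + 25*u^2 - 27*u + 42*sqrt(2)*u + 28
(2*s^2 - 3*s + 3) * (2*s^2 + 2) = 4*s^4 - 6*s^3 + 10*s^2 - 6*s + 6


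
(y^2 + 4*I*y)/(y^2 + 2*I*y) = (y + 4*I)/(y + 2*I)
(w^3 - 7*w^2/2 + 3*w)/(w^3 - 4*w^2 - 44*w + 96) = w*(2*w - 3)/(2*(w^2 - 2*w - 48))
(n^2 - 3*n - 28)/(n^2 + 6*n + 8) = (n - 7)/(n + 2)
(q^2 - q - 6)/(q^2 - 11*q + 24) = (q + 2)/(q - 8)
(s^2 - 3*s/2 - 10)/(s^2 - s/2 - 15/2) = (s - 4)/(s - 3)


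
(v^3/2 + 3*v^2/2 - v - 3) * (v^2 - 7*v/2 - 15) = v^5/2 - v^4/4 - 55*v^3/4 - 22*v^2 + 51*v/2 + 45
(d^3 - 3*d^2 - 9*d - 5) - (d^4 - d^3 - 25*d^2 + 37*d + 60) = -d^4 + 2*d^3 + 22*d^2 - 46*d - 65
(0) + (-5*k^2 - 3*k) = -5*k^2 - 3*k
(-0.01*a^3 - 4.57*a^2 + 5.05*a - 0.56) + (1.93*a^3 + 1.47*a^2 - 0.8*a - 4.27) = 1.92*a^3 - 3.1*a^2 + 4.25*a - 4.83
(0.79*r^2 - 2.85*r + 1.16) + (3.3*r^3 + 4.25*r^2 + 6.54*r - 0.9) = 3.3*r^3 + 5.04*r^2 + 3.69*r + 0.26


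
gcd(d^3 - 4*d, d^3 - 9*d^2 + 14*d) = d^2 - 2*d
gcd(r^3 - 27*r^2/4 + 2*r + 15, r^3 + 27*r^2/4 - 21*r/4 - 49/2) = r - 2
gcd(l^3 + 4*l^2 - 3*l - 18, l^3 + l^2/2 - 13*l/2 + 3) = l^2 + l - 6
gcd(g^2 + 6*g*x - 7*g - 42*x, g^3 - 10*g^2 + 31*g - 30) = 1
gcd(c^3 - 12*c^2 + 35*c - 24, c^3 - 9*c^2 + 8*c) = c^2 - 9*c + 8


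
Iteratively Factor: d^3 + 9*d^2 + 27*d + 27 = (d + 3)*(d^2 + 6*d + 9) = (d + 3)^2*(d + 3)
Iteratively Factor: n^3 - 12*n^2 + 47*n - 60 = (n - 4)*(n^2 - 8*n + 15) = (n - 5)*(n - 4)*(n - 3)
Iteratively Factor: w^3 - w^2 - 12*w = (w + 3)*(w^2 - 4*w) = w*(w + 3)*(w - 4)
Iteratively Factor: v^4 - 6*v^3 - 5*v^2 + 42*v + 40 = (v + 2)*(v^3 - 8*v^2 + 11*v + 20) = (v - 5)*(v + 2)*(v^2 - 3*v - 4) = (v - 5)*(v - 4)*(v + 2)*(v + 1)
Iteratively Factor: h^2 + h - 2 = (h + 2)*(h - 1)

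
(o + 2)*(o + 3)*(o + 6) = o^3 + 11*o^2 + 36*o + 36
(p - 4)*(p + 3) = p^2 - p - 12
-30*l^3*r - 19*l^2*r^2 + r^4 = r*(-5*l + r)*(2*l + r)*(3*l + r)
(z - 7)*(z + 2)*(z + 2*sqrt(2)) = z^3 - 5*z^2 + 2*sqrt(2)*z^2 - 10*sqrt(2)*z - 14*z - 28*sqrt(2)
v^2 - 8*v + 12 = (v - 6)*(v - 2)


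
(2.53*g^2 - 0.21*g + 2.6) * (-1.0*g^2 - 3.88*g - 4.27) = -2.53*g^4 - 9.6064*g^3 - 12.5883*g^2 - 9.1913*g - 11.102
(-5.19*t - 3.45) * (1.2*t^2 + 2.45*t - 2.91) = -6.228*t^3 - 16.8555*t^2 + 6.6504*t + 10.0395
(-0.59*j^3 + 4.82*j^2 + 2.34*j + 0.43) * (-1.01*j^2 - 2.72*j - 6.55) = 0.5959*j^5 - 3.2634*j^4 - 11.6093*j^3 - 38.3701*j^2 - 16.4966*j - 2.8165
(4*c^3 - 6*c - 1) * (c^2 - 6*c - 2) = 4*c^5 - 24*c^4 - 14*c^3 + 35*c^2 + 18*c + 2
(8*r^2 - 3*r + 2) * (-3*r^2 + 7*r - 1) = -24*r^4 + 65*r^3 - 35*r^2 + 17*r - 2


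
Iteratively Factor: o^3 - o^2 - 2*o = (o)*(o^2 - o - 2) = o*(o + 1)*(o - 2)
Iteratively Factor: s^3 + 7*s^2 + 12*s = (s)*(s^2 + 7*s + 12) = s*(s + 4)*(s + 3)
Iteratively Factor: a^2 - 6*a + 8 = (a - 2)*(a - 4)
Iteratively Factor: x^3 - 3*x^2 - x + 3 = (x + 1)*(x^2 - 4*x + 3) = (x - 1)*(x + 1)*(x - 3)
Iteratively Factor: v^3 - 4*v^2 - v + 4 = (v + 1)*(v^2 - 5*v + 4) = (v - 1)*(v + 1)*(v - 4)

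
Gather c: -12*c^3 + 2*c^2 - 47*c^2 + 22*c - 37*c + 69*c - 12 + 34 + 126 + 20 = -12*c^3 - 45*c^2 + 54*c + 168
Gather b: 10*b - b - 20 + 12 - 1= 9*b - 9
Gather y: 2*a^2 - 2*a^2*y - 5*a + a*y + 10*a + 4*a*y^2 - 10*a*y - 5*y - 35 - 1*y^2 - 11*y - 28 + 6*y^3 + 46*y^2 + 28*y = 2*a^2 + 5*a + 6*y^3 + y^2*(4*a + 45) + y*(-2*a^2 - 9*a + 12) - 63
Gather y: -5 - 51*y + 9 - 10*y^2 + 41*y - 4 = -10*y^2 - 10*y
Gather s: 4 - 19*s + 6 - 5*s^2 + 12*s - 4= -5*s^2 - 7*s + 6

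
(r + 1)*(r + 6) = r^2 + 7*r + 6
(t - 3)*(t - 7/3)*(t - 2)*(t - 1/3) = t^4 - 23*t^3/3 + 181*t^2/9 - 179*t/9 + 14/3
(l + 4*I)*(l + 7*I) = l^2 + 11*I*l - 28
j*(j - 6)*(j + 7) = j^3 + j^2 - 42*j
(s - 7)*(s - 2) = s^2 - 9*s + 14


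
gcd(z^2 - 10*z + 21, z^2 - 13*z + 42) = z - 7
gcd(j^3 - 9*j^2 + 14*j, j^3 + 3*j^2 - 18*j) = j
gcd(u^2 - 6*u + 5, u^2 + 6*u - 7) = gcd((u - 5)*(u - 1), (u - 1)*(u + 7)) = u - 1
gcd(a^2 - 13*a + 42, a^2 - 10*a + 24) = a - 6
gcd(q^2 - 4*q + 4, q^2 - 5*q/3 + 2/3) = 1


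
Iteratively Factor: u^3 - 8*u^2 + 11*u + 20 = (u + 1)*(u^2 - 9*u + 20) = (u - 5)*(u + 1)*(u - 4)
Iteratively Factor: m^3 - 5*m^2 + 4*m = (m - 4)*(m^2 - m) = m*(m - 4)*(m - 1)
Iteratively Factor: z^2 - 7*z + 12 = (z - 3)*(z - 4)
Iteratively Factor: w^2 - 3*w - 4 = (w - 4)*(w + 1)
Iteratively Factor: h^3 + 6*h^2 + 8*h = (h + 4)*(h^2 + 2*h) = h*(h + 4)*(h + 2)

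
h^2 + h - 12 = (h - 3)*(h + 4)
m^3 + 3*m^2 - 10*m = m*(m - 2)*(m + 5)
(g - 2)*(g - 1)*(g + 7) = g^3 + 4*g^2 - 19*g + 14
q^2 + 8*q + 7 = (q + 1)*(q + 7)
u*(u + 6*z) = u^2 + 6*u*z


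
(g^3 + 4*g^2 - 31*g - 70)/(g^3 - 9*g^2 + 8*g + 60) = (g + 7)/(g - 6)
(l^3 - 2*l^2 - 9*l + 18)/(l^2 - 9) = l - 2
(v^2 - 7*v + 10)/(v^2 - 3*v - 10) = (v - 2)/(v + 2)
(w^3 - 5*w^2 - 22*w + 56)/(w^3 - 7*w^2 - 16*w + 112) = (w - 2)/(w - 4)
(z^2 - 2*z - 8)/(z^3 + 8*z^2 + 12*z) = (z - 4)/(z*(z + 6))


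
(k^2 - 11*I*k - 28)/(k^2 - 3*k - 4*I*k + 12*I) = (k - 7*I)/(k - 3)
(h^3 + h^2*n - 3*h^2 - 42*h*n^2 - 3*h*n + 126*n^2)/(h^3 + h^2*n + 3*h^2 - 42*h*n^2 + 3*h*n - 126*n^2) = (h - 3)/(h + 3)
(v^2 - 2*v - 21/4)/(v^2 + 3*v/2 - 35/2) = (v + 3/2)/(v + 5)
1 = 1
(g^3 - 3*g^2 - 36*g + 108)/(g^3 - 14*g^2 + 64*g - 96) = (g^2 + 3*g - 18)/(g^2 - 8*g + 16)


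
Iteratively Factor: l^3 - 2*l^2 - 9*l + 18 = (l - 3)*(l^2 + l - 6) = (l - 3)*(l - 2)*(l + 3)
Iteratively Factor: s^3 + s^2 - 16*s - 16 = (s - 4)*(s^2 + 5*s + 4) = (s - 4)*(s + 1)*(s + 4)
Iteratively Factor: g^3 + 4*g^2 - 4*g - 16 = (g - 2)*(g^2 + 6*g + 8) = (g - 2)*(g + 2)*(g + 4)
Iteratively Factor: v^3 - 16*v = (v)*(v^2 - 16) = v*(v + 4)*(v - 4)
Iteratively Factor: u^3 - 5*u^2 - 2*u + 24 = (u - 3)*(u^2 - 2*u - 8) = (u - 3)*(u + 2)*(u - 4)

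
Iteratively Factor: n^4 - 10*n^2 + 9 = (n - 1)*(n^3 + n^2 - 9*n - 9) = (n - 3)*(n - 1)*(n^2 + 4*n + 3) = (n - 3)*(n - 1)*(n + 3)*(n + 1)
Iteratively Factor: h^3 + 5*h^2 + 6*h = (h + 3)*(h^2 + 2*h) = h*(h + 3)*(h + 2)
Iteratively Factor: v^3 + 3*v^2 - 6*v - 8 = (v - 2)*(v^2 + 5*v + 4) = (v - 2)*(v + 4)*(v + 1)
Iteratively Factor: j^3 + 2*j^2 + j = (j + 1)*(j^2 + j) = (j + 1)^2*(j)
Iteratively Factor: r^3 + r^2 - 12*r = (r - 3)*(r^2 + 4*r) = (r - 3)*(r + 4)*(r)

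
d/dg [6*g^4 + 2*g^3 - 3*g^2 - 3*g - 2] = 24*g^3 + 6*g^2 - 6*g - 3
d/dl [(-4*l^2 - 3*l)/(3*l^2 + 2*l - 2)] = (l^2 + 16*l + 6)/(9*l^4 + 12*l^3 - 8*l^2 - 8*l + 4)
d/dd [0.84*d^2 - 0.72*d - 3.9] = 1.68*d - 0.72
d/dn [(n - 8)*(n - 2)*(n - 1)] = 3*n^2 - 22*n + 26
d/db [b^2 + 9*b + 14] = 2*b + 9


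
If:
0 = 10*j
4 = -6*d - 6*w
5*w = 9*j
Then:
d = -2/3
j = 0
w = 0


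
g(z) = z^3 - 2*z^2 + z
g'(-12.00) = 481.00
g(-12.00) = -2028.00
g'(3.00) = 16.00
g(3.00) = 12.00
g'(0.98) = -0.04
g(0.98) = 0.00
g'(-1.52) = 14.01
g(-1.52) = -9.65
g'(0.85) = -0.23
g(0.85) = 0.02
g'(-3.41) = 49.52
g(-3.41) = -66.32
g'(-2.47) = 29.18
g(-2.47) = -29.74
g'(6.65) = 107.07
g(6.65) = 212.28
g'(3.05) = 16.71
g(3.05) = 12.82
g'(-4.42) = 77.29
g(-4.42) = -129.84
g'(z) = 3*z^2 - 4*z + 1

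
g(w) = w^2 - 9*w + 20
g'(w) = 2*w - 9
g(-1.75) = 38.81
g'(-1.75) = -12.50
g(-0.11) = 21.00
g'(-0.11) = -9.22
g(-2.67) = 51.16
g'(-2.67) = -14.34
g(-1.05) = 30.55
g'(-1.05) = -11.10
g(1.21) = 10.57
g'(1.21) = -6.58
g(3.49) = 0.77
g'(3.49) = -2.02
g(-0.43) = 24.05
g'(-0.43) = -9.86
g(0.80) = 13.44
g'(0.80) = -7.40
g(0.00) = 20.00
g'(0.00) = -9.00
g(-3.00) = 56.00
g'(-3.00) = -15.00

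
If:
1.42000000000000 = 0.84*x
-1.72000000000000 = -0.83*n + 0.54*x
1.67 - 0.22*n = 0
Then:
No Solution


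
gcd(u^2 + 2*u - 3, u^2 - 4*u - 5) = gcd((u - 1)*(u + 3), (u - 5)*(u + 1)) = 1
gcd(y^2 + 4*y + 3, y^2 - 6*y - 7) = y + 1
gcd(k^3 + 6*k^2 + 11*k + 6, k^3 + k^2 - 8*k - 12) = k + 2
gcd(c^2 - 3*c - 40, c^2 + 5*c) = c + 5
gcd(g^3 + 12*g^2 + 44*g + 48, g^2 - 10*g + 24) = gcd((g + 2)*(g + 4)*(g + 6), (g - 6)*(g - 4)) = 1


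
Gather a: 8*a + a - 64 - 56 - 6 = 9*a - 126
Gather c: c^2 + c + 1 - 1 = c^2 + c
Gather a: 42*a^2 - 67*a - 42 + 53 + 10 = 42*a^2 - 67*a + 21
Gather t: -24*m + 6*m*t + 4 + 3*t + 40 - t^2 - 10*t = -24*m - t^2 + t*(6*m - 7) + 44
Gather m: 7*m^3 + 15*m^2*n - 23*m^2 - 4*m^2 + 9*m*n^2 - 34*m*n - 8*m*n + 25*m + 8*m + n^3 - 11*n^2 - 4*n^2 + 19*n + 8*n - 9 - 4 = 7*m^3 + m^2*(15*n - 27) + m*(9*n^2 - 42*n + 33) + n^3 - 15*n^2 + 27*n - 13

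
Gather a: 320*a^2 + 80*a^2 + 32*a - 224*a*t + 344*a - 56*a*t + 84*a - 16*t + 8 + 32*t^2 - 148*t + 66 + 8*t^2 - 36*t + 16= 400*a^2 + a*(460 - 280*t) + 40*t^2 - 200*t + 90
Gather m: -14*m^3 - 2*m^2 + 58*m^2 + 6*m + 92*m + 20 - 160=-14*m^3 + 56*m^2 + 98*m - 140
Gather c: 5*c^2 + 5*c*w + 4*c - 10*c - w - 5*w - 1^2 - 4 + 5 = 5*c^2 + c*(5*w - 6) - 6*w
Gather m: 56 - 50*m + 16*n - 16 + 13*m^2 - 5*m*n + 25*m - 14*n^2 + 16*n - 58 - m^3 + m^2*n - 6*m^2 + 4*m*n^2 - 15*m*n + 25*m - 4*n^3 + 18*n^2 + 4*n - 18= -m^3 + m^2*(n + 7) + m*(4*n^2 - 20*n) - 4*n^3 + 4*n^2 + 36*n - 36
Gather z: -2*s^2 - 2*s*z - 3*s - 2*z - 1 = -2*s^2 - 3*s + z*(-2*s - 2) - 1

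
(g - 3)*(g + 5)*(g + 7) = g^3 + 9*g^2 - g - 105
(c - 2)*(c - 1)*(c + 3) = c^3 - 7*c + 6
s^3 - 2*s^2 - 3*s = s*(s - 3)*(s + 1)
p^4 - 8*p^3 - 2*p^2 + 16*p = p*(p - 8)*(p - sqrt(2))*(p + sqrt(2))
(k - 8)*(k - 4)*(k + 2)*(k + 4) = k^4 - 6*k^3 - 32*k^2 + 96*k + 256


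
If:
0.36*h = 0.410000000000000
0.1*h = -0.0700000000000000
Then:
No Solution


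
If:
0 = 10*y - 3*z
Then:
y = 3*z/10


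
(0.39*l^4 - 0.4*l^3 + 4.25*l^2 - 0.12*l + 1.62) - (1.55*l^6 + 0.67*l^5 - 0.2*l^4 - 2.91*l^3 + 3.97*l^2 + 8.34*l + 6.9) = -1.55*l^6 - 0.67*l^5 + 0.59*l^4 + 2.51*l^3 + 0.28*l^2 - 8.46*l - 5.28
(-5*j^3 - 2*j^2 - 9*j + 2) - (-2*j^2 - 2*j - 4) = -5*j^3 - 7*j + 6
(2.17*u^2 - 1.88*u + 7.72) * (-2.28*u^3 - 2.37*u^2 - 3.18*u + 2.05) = -4.9476*u^5 - 0.8565*u^4 - 20.0466*u^3 - 7.8695*u^2 - 28.4036*u + 15.826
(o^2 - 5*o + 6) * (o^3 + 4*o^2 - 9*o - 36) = o^5 - o^4 - 23*o^3 + 33*o^2 + 126*o - 216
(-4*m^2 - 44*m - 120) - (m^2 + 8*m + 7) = -5*m^2 - 52*m - 127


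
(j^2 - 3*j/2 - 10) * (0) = 0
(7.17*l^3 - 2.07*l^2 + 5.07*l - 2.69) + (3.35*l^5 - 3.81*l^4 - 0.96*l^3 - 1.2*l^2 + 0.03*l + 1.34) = 3.35*l^5 - 3.81*l^4 + 6.21*l^3 - 3.27*l^2 + 5.1*l - 1.35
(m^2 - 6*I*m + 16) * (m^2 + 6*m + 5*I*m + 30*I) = m^4 + 6*m^3 - I*m^3 + 46*m^2 - 6*I*m^2 + 276*m + 80*I*m + 480*I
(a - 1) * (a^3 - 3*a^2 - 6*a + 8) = a^4 - 4*a^3 - 3*a^2 + 14*a - 8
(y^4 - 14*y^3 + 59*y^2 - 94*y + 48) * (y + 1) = y^5 - 13*y^4 + 45*y^3 - 35*y^2 - 46*y + 48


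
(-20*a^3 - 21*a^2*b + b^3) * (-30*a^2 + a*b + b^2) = 600*a^5 + 610*a^4*b - 41*a^3*b^2 - 51*a^2*b^3 + a*b^4 + b^5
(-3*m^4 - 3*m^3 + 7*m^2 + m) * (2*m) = -6*m^5 - 6*m^4 + 14*m^3 + 2*m^2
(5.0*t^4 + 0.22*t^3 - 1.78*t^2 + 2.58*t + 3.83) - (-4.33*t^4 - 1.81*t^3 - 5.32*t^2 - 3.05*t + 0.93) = 9.33*t^4 + 2.03*t^3 + 3.54*t^2 + 5.63*t + 2.9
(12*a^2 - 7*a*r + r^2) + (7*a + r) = 12*a^2 - 7*a*r + 7*a + r^2 + r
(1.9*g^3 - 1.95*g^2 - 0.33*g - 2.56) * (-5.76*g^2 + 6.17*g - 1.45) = -10.944*g^5 + 22.955*g^4 - 12.8857*g^3 + 15.537*g^2 - 15.3167*g + 3.712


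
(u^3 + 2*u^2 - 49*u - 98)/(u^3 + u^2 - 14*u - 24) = (u^2 - 49)/(u^2 - u - 12)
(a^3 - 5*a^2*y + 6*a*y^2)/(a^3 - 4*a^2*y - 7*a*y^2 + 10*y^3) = a*(a^2 - 5*a*y + 6*y^2)/(a^3 - 4*a^2*y - 7*a*y^2 + 10*y^3)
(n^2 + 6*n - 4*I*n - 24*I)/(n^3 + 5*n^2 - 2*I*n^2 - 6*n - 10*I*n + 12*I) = (n - 4*I)/(n^2 - n*(1 + 2*I) + 2*I)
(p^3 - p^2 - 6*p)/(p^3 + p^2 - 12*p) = (p + 2)/(p + 4)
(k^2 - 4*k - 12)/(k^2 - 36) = (k + 2)/(k + 6)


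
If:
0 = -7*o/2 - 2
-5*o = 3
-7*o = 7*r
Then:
No Solution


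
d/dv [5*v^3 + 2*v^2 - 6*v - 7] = 15*v^2 + 4*v - 6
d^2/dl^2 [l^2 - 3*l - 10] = 2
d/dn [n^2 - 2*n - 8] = 2*n - 2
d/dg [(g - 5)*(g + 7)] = 2*g + 2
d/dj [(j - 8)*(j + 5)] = 2*j - 3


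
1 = 1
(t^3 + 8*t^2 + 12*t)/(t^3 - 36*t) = (t + 2)/(t - 6)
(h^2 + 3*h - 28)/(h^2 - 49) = (h - 4)/(h - 7)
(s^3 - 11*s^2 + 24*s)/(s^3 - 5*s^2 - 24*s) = (s - 3)/(s + 3)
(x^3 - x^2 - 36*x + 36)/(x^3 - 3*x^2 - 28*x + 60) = (x^2 + 5*x - 6)/(x^2 + 3*x - 10)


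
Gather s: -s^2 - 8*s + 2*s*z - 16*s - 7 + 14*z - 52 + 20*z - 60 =-s^2 + s*(2*z - 24) + 34*z - 119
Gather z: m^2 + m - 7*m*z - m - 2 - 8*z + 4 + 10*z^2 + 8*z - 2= m^2 - 7*m*z + 10*z^2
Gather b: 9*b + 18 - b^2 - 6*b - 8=-b^2 + 3*b + 10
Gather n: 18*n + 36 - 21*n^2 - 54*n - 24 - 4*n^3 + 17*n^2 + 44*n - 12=-4*n^3 - 4*n^2 + 8*n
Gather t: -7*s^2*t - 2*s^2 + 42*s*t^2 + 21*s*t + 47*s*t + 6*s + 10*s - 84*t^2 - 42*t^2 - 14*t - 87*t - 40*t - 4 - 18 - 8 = -2*s^2 + 16*s + t^2*(42*s - 126) + t*(-7*s^2 + 68*s - 141) - 30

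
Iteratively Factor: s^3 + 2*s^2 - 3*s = (s)*(s^2 + 2*s - 3) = s*(s + 3)*(s - 1)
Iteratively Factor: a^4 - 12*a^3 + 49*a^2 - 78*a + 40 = (a - 5)*(a^3 - 7*a^2 + 14*a - 8) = (a - 5)*(a - 4)*(a^2 - 3*a + 2) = (a - 5)*(a - 4)*(a - 2)*(a - 1)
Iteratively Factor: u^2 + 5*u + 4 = (u + 4)*(u + 1)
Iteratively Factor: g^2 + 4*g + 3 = (g + 3)*(g + 1)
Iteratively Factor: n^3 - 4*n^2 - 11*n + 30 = (n - 2)*(n^2 - 2*n - 15) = (n - 5)*(n - 2)*(n + 3)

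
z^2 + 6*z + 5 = (z + 1)*(z + 5)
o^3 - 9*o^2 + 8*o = o*(o - 8)*(o - 1)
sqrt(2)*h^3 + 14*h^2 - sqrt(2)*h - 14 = (h - 1)*(h + 7*sqrt(2))*(sqrt(2)*h + sqrt(2))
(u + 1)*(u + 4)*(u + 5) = u^3 + 10*u^2 + 29*u + 20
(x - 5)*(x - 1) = x^2 - 6*x + 5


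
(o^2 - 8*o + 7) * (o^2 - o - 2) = o^4 - 9*o^3 + 13*o^2 + 9*o - 14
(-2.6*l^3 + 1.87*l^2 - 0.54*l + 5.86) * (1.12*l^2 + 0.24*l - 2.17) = -2.912*l^5 + 1.4704*l^4 + 5.486*l^3 + 2.3757*l^2 + 2.5782*l - 12.7162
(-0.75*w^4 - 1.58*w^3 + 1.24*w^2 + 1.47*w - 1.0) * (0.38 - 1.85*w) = 1.3875*w^5 + 2.638*w^4 - 2.8944*w^3 - 2.2483*w^2 + 2.4086*w - 0.38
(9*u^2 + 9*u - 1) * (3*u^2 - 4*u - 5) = 27*u^4 - 9*u^3 - 84*u^2 - 41*u + 5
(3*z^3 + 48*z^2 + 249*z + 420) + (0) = 3*z^3 + 48*z^2 + 249*z + 420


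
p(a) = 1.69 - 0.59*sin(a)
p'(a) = -0.59*cos(a)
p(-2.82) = 1.88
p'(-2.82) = 0.56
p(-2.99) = 1.78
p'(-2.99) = 0.58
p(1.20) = 1.14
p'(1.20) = -0.21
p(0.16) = 1.60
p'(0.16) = -0.58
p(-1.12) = 2.22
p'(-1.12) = -0.26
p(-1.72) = 2.27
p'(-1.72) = 0.09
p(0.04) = 1.67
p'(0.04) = -0.59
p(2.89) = 1.54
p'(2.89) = 0.57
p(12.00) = 2.01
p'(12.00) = -0.50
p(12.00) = 2.01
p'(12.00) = -0.50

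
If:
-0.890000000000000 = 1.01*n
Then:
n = -0.88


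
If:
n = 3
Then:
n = 3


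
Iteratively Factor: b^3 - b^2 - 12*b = (b + 3)*(b^2 - 4*b) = b*(b + 3)*(b - 4)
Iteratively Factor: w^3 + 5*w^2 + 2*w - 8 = (w + 4)*(w^2 + w - 2) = (w - 1)*(w + 4)*(w + 2)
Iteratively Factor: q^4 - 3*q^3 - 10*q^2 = (q + 2)*(q^3 - 5*q^2) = q*(q + 2)*(q^2 - 5*q) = q*(q - 5)*(q + 2)*(q)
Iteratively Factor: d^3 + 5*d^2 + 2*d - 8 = (d + 4)*(d^2 + d - 2) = (d - 1)*(d + 4)*(d + 2)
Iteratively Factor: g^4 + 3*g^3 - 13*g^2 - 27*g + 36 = (g + 4)*(g^3 - g^2 - 9*g + 9) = (g - 1)*(g + 4)*(g^2 - 9) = (g - 3)*(g - 1)*(g + 4)*(g + 3)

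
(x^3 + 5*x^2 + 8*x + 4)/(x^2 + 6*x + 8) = (x^2 + 3*x + 2)/(x + 4)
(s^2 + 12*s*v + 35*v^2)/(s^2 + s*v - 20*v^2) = (s + 7*v)/(s - 4*v)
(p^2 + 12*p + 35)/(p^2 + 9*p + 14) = (p + 5)/(p + 2)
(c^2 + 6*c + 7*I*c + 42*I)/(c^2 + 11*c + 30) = (c + 7*I)/(c + 5)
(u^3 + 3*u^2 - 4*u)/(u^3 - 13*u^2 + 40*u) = (u^2 + 3*u - 4)/(u^2 - 13*u + 40)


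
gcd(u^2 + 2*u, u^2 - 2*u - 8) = u + 2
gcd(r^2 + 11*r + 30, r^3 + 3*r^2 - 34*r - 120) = r + 5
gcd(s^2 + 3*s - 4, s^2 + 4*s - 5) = s - 1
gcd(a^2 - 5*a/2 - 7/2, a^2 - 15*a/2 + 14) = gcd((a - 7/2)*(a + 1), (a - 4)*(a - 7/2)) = a - 7/2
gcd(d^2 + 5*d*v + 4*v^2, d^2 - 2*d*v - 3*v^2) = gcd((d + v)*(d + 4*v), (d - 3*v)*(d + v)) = d + v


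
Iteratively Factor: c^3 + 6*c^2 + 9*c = (c + 3)*(c^2 + 3*c) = c*(c + 3)*(c + 3)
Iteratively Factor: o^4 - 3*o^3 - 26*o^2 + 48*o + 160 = (o + 2)*(o^3 - 5*o^2 - 16*o + 80) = (o - 5)*(o + 2)*(o^2 - 16) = (o - 5)*(o + 2)*(o + 4)*(o - 4)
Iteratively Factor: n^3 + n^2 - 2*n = (n)*(n^2 + n - 2) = n*(n + 2)*(n - 1)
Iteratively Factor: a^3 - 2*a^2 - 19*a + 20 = (a - 1)*(a^2 - a - 20) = (a - 1)*(a + 4)*(a - 5)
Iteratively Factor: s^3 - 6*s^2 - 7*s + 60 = (s + 3)*(s^2 - 9*s + 20) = (s - 4)*(s + 3)*(s - 5)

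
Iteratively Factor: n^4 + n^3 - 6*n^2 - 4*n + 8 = (n - 2)*(n^3 + 3*n^2 - 4) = (n - 2)*(n + 2)*(n^2 + n - 2) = (n - 2)*(n + 2)^2*(n - 1)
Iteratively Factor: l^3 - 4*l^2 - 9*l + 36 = (l - 3)*(l^2 - l - 12) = (l - 3)*(l + 3)*(l - 4)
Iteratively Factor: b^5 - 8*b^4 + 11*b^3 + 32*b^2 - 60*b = (b)*(b^4 - 8*b^3 + 11*b^2 + 32*b - 60) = b*(b - 5)*(b^3 - 3*b^2 - 4*b + 12) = b*(b - 5)*(b + 2)*(b^2 - 5*b + 6) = b*(b - 5)*(b - 3)*(b + 2)*(b - 2)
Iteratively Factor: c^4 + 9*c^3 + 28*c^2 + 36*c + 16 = (c + 4)*(c^3 + 5*c^2 + 8*c + 4) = (c + 2)*(c + 4)*(c^2 + 3*c + 2) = (c + 2)^2*(c + 4)*(c + 1)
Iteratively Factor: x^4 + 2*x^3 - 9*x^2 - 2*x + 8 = (x + 4)*(x^3 - 2*x^2 - x + 2) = (x - 2)*(x + 4)*(x^2 - 1) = (x - 2)*(x + 1)*(x + 4)*(x - 1)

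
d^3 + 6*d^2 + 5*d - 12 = (d - 1)*(d + 3)*(d + 4)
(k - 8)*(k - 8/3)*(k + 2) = k^3 - 26*k^2/3 + 128/3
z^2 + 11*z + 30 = (z + 5)*(z + 6)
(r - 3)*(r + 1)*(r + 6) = r^3 + 4*r^2 - 15*r - 18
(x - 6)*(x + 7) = x^2 + x - 42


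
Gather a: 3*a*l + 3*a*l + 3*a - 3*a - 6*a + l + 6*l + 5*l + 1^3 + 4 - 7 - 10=a*(6*l - 6) + 12*l - 12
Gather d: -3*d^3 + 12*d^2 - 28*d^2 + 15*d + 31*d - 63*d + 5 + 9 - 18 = -3*d^3 - 16*d^2 - 17*d - 4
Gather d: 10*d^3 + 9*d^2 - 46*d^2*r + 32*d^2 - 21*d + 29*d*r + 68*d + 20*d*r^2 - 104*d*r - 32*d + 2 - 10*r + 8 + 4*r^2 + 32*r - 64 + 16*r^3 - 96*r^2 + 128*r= 10*d^3 + d^2*(41 - 46*r) + d*(20*r^2 - 75*r + 15) + 16*r^3 - 92*r^2 + 150*r - 54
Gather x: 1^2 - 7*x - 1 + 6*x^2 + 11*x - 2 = 6*x^2 + 4*x - 2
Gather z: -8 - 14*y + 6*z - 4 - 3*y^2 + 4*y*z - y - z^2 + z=-3*y^2 - 15*y - z^2 + z*(4*y + 7) - 12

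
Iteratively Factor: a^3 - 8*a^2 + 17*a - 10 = (a - 2)*(a^2 - 6*a + 5) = (a - 2)*(a - 1)*(a - 5)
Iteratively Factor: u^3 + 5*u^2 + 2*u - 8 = (u + 2)*(u^2 + 3*u - 4) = (u - 1)*(u + 2)*(u + 4)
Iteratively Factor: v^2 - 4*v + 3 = (v - 3)*(v - 1)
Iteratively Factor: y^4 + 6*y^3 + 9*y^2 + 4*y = (y + 1)*(y^3 + 5*y^2 + 4*y) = (y + 1)*(y + 4)*(y^2 + y) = y*(y + 1)*(y + 4)*(y + 1)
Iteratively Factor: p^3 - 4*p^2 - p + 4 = (p + 1)*(p^2 - 5*p + 4) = (p - 1)*(p + 1)*(p - 4)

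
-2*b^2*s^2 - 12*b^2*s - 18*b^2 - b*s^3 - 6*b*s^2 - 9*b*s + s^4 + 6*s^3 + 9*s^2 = (-2*b + s)*(b + s)*(s + 3)^2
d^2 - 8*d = d*(d - 8)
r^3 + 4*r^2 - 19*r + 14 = (r - 2)*(r - 1)*(r + 7)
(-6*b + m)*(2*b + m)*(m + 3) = -12*b^2*m - 36*b^2 - 4*b*m^2 - 12*b*m + m^3 + 3*m^2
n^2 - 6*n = n*(n - 6)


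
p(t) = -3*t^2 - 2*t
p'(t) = -6*t - 2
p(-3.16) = -23.64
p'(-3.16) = 16.96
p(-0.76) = -0.21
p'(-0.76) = 2.56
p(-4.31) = -47.11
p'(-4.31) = 23.86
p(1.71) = -12.19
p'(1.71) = -12.26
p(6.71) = -148.49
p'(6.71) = -42.26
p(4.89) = -81.52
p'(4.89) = -31.34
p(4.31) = -64.35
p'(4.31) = -27.86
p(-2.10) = -9.03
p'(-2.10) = 10.60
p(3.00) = -33.00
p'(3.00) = -20.00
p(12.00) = -456.00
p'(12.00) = -74.00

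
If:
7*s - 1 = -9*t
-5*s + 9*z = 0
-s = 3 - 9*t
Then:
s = -1/4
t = 11/36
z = -5/36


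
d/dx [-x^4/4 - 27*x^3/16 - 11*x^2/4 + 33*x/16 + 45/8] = -x^3 - 81*x^2/16 - 11*x/2 + 33/16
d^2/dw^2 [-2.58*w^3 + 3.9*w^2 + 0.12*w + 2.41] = 7.8 - 15.48*w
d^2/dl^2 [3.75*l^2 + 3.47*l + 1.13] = 7.50000000000000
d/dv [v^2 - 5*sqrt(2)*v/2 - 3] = 2*v - 5*sqrt(2)/2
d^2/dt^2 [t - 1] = 0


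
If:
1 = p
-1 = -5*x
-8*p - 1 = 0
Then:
No Solution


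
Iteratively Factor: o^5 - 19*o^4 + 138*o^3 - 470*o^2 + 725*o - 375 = (o - 5)*(o^4 - 14*o^3 + 68*o^2 - 130*o + 75) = (o - 5)^2*(o^3 - 9*o^2 + 23*o - 15) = (o - 5)^2*(o - 1)*(o^2 - 8*o + 15) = (o - 5)^2*(o - 3)*(o - 1)*(o - 5)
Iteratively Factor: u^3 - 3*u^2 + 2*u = (u - 1)*(u^2 - 2*u) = u*(u - 1)*(u - 2)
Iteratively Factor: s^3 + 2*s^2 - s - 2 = (s + 2)*(s^2 - 1) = (s - 1)*(s + 2)*(s + 1)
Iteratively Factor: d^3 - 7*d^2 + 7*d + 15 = (d + 1)*(d^2 - 8*d + 15) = (d - 5)*(d + 1)*(d - 3)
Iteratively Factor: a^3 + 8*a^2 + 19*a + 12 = (a + 3)*(a^2 + 5*a + 4) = (a + 3)*(a + 4)*(a + 1)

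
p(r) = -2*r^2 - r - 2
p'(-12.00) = 47.00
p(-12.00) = -278.00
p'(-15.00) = 59.00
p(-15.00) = -437.00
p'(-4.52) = 17.08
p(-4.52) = -38.34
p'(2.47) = -10.88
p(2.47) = -16.67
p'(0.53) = -3.12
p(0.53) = -3.09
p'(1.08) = -5.32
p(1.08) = -5.41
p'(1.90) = -8.60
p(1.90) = -11.12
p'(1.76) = -8.04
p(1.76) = -9.96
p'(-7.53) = 29.12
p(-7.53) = -107.87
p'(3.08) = -13.32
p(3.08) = -24.05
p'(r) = -4*r - 1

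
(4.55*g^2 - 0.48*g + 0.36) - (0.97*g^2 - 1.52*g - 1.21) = 3.58*g^2 + 1.04*g + 1.57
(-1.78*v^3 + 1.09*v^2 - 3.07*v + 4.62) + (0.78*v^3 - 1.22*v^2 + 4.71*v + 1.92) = -1.0*v^3 - 0.13*v^2 + 1.64*v + 6.54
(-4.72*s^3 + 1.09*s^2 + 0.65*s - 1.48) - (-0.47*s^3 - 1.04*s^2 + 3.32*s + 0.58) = -4.25*s^3 + 2.13*s^2 - 2.67*s - 2.06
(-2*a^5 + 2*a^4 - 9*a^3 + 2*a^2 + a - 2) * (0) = 0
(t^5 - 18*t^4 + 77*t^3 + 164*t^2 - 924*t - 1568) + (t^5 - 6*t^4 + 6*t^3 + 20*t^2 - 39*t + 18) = 2*t^5 - 24*t^4 + 83*t^3 + 184*t^2 - 963*t - 1550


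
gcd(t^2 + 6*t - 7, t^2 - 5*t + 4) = t - 1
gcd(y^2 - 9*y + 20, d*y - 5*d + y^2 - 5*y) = y - 5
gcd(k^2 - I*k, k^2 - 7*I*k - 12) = 1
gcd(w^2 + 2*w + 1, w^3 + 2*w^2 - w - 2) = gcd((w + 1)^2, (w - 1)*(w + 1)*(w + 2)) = w + 1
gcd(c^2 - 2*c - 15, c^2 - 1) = 1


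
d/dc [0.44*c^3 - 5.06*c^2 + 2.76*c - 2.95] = 1.32*c^2 - 10.12*c + 2.76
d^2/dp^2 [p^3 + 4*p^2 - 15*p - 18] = 6*p + 8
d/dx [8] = 0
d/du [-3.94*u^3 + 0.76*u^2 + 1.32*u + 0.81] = -11.82*u^2 + 1.52*u + 1.32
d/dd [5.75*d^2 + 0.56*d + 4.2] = 11.5*d + 0.56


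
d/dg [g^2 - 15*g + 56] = 2*g - 15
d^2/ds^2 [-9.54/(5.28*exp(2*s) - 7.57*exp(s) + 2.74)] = (-9.54*(10.56*exp(s) - 7.57)*(21.12*exp(s) - 15.14)*exp(s) + (201.4848*exp(s) - 72.2178)*(5.28*exp(2*s) - 7.57*exp(s) + 2.74))*exp(s)/(5.28*exp(2*s) - 7.57*exp(s) + 2.74)^3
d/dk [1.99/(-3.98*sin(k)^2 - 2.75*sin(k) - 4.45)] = (15.8404*sin(k) + 5.4725)*cos(k)/(3.98*sin(k)^2 + 2.75*sin(k) + 4.45)^2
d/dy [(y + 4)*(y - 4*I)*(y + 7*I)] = 3*y^2 + y*(8 + 6*I) + 28 + 12*I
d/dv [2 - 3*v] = -3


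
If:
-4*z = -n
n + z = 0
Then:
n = 0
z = 0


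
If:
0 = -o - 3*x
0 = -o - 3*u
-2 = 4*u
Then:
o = 3/2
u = -1/2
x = -1/2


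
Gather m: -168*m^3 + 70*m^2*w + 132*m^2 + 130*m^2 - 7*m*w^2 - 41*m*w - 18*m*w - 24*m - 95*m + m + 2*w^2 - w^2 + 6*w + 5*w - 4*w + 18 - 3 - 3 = -168*m^3 + m^2*(70*w + 262) + m*(-7*w^2 - 59*w - 118) + w^2 + 7*w + 12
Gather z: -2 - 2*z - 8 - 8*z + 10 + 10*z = 0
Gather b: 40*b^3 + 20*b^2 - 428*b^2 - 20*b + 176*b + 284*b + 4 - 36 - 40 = 40*b^3 - 408*b^2 + 440*b - 72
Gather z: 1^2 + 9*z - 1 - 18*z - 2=-9*z - 2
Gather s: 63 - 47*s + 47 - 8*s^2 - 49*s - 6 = -8*s^2 - 96*s + 104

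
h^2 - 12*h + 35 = (h - 7)*(h - 5)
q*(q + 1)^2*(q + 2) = q^4 + 4*q^3 + 5*q^2 + 2*q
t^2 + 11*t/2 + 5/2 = (t + 1/2)*(t + 5)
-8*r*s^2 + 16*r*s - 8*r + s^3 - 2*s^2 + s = (-8*r + s)*(s - 1)^2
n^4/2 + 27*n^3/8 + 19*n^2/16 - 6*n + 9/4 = (n/2 + 1)*(n - 3/4)*(n - 1/2)*(n + 6)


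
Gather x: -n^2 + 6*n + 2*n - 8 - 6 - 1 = -n^2 + 8*n - 15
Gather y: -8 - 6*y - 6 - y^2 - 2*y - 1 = -y^2 - 8*y - 15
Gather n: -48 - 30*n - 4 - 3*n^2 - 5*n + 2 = -3*n^2 - 35*n - 50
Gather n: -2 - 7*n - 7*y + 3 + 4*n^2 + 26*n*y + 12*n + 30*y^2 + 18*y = 4*n^2 + n*(26*y + 5) + 30*y^2 + 11*y + 1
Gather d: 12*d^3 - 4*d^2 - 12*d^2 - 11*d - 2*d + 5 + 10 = 12*d^3 - 16*d^2 - 13*d + 15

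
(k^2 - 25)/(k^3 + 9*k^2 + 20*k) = (k - 5)/(k*(k + 4))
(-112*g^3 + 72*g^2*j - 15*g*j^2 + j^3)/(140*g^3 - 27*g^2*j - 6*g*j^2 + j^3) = (-4*g + j)/(5*g + j)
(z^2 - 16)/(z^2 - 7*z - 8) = (16 - z^2)/(-z^2 + 7*z + 8)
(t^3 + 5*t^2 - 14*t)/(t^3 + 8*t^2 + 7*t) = (t - 2)/(t + 1)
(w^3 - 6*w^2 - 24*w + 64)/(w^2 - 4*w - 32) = w - 2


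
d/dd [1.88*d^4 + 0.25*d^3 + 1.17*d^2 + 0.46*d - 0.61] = 7.52*d^3 + 0.75*d^2 + 2.34*d + 0.46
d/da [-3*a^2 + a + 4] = 1 - 6*a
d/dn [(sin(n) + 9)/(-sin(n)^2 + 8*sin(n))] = (cos(n) + 18/tan(n) - 72*cos(n)/sin(n)^2)/(sin(n) - 8)^2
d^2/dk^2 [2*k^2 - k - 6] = 4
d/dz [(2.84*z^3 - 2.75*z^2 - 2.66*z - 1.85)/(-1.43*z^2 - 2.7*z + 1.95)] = (-4.0612*z^4 - 15.336*z^3 + 20.2352*z^2 - 16.016*z - 10.182)/(2.0449*z^4 + 7.722*z^3 + 1.713*z^2 - 10.53*z + 3.8025)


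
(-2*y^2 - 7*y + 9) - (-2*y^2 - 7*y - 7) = 16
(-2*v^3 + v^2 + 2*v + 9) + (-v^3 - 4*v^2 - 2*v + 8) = -3*v^3 - 3*v^2 + 17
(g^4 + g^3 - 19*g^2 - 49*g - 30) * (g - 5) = g^5 - 4*g^4 - 24*g^3 + 46*g^2 + 215*g + 150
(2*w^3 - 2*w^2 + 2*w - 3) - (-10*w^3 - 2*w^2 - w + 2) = 12*w^3 + 3*w - 5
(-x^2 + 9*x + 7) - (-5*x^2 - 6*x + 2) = 4*x^2 + 15*x + 5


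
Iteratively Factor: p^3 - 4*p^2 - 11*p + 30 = (p - 5)*(p^2 + p - 6) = (p - 5)*(p + 3)*(p - 2)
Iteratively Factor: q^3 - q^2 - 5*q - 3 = (q + 1)*(q^2 - 2*q - 3) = (q + 1)^2*(q - 3)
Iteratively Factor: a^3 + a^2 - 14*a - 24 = (a + 3)*(a^2 - 2*a - 8) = (a + 2)*(a + 3)*(a - 4)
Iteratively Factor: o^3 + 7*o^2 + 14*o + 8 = (o + 1)*(o^2 + 6*o + 8) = (o + 1)*(o + 2)*(o + 4)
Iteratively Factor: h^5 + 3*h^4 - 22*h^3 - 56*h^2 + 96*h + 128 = (h + 4)*(h^4 - h^3 - 18*h^2 + 16*h + 32) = (h + 1)*(h + 4)*(h^3 - 2*h^2 - 16*h + 32) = (h - 2)*(h + 1)*(h + 4)*(h^2 - 16) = (h - 2)*(h + 1)*(h + 4)^2*(h - 4)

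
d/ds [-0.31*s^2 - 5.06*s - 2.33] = -0.62*s - 5.06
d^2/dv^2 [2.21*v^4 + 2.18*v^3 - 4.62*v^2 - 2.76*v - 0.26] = 26.52*v^2 + 13.08*v - 9.24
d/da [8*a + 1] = 8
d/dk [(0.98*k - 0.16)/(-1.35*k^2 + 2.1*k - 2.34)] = (1.323*k^2 - 0.432*k - 1.9572)/(1.8225*k^4 - 5.67*k^3 + 10.728*k^2 - 9.828*k + 5.4756)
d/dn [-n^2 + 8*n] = 8 - 2*n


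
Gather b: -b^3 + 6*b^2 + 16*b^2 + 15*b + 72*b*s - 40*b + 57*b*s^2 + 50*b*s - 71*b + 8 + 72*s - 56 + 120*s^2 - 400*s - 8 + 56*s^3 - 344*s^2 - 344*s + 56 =-b^3 + 22*b^2 + b*(57*s^2 + 122*s - 96) + 56*s^3 - 224*s^2 - 672*s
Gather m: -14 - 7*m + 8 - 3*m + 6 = -10*m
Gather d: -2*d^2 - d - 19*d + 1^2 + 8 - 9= -2*d^2 - 20*d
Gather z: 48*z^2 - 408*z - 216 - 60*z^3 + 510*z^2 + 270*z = -60*z^3 + 558*z^2 - 138*z - 216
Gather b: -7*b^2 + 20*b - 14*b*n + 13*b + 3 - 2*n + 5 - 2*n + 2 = -7*b^2 + b*(33 - 14*n) - 4*n + 10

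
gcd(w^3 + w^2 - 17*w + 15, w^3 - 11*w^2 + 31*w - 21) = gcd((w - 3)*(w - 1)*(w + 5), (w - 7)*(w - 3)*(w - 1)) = w^2 - 4*w + 3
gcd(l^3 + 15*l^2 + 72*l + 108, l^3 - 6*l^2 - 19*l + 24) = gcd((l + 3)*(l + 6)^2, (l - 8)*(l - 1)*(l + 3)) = l + 3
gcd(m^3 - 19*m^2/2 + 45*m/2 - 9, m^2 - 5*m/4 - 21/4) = m - 3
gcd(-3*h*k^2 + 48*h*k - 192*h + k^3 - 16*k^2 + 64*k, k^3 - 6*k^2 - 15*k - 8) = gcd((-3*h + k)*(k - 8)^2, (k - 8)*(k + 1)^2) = k - 8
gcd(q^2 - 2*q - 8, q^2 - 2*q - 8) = q^2 - 2*q - 8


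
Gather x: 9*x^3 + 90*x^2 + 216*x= 9*x^3 + 90*x^2 + 216*x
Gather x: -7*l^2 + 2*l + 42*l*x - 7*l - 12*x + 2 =-7*l^2 - 5*l + x*(42*l - 12) + 2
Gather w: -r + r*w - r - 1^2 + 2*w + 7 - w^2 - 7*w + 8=-2*r - w^2 + w*(r - 5) + 14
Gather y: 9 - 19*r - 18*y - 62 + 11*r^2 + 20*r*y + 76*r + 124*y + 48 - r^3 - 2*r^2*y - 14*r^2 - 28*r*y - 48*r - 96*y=-r^3 - 3*r^2 + 9*r + y*(-2*r^2 - 8*r + 10) - 5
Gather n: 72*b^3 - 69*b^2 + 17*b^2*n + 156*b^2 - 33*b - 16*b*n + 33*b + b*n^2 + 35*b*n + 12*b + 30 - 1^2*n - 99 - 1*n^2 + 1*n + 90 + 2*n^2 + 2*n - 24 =72*b^3 + 87*b^2 + 12*b + n^2*(b + 1) + n*(17*b^2 + 19*b + 2) - 3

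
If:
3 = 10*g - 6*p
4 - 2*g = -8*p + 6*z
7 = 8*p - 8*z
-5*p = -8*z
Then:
No Solution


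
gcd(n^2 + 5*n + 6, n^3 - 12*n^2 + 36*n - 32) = 1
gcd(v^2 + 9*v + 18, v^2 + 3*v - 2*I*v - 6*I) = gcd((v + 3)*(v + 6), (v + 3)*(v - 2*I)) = v + 3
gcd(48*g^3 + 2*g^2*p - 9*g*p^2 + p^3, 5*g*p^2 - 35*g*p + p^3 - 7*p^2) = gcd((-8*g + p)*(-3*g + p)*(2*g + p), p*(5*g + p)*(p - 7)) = 1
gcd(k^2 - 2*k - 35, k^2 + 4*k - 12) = 1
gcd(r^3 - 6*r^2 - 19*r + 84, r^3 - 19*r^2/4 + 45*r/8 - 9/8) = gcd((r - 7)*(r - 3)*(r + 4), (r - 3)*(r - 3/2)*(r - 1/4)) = r - 3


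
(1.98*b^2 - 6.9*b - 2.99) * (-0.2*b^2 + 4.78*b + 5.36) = -0.396*b^4 + 10.8444*b^3 - 21.7712*b^2 - 51.2762*b - 16.0264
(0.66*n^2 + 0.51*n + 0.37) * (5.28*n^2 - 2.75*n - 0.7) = 3.4848*n^4 + 0.8778*n^3 + 0.0891*n^2 - 1.3745*n - 0.259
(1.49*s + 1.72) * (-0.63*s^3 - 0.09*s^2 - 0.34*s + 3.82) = -0.9387*s^4 - 1.2177*s^3 - 0.6614*s^2 + 5.107*s + 6.5704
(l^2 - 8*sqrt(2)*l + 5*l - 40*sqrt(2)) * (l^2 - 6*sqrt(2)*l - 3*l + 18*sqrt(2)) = l^4 - 14*sqrt(2)*l^3 + 2*l^3 - 28*sqrt(2)*l^2 + 81*l^2 + 192*l + 210*sqrt(2)*l - 1440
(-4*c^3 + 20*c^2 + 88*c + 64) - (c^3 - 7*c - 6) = -5*c^3 + 20*c^2 + 95*c + 70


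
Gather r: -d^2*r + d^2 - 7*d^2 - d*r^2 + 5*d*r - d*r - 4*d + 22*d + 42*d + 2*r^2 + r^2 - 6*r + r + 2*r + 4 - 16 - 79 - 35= -6*d^2 + 60*d + r^2*(3 - d) + r*(-d^2 + 4*d - 3) - 126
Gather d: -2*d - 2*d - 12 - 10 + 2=-4*d - 20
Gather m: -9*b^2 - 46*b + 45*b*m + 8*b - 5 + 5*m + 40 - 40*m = -9*b^2 - 38*b + m*(45*b - 35) + 35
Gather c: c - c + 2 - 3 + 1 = 0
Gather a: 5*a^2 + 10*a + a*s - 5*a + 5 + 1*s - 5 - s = 5*a^2 + a*(s + 5)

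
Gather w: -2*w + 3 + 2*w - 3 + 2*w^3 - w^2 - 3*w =2*w^3 - w^2 - 3*w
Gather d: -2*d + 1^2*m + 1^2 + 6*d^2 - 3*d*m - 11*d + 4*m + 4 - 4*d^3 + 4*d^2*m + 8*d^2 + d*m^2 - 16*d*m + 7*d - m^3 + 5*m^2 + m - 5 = -4*d^3 + d^2*(4*m + 14) + d*(m^2 - 19*m - 6) - m^3 + 5*m^2 + 6*m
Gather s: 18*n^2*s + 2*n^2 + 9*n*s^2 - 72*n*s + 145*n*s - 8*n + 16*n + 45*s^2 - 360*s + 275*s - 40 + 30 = 2*n^2 + 8*n + s^2*(9*n + 45) + s*(18*n^2 + 73*n - 85) - 10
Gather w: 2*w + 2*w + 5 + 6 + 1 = 4*w + 12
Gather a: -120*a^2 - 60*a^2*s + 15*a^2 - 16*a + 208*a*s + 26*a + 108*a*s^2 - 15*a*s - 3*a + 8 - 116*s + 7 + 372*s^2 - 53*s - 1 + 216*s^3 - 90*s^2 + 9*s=a^2*(-60*s - 105) + a*(108*s^2 + 193*s + 7) + 216*s^3 + 282*s^2 - 160*s + 14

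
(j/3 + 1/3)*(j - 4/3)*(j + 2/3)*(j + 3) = j^4/3 + 10*j^3/9 - 5*j^2/27 - 50*j/27 - 8/9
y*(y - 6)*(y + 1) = y^3 - 5*y^2 - 6*y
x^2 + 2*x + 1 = (x + 1)^2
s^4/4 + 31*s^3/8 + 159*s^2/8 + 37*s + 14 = (s/4 + 1)*(s + 1/2)*(s + 4)*(s + 7)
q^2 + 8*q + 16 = (q + 4)^2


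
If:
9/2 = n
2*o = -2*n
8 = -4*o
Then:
No Solution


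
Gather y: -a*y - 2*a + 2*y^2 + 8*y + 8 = -2*a + 2*y^2 + y*(8 - a) + 8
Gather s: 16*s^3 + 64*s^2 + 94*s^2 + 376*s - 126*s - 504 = 16*s^3 + 158*s^2 + 250*s - 504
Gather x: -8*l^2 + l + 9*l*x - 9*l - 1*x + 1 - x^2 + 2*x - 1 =-8*l^2 - 8*l - x^2 + x*(9*l + 1)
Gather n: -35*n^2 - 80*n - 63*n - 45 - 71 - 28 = -35*n^2 - 143*n - 144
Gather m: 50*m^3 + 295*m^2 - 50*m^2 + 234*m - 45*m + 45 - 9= 50*m^3 + 245*m^2 + 189*m + 36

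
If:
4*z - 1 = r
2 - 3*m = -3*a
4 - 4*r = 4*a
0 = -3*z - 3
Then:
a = 6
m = 20/3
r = -5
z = -1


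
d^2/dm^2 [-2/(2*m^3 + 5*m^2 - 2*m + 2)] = 4*((6*m + 5)*(2*m^3 + 5*m^2 - 2*m + 2) - 4*(3*m^2 + 5*m - 1)^2)/(2*m^3 + 5*m^2 - 2*m + 2)^3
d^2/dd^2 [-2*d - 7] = 0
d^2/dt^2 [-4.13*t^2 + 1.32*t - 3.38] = -8.26000000000000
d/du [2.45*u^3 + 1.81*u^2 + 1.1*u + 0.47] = 7.35*u^2 + 3.62*u + 1.1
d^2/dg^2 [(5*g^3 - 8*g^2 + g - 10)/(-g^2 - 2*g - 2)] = 2*(-27*g^3 - 78*g^2 + 6*g + 56)/(g^6 + 6*g^5 + 18*g^4 + 32*g^3 + 36*g^2 + 24*g + 8)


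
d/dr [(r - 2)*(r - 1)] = 2*r - 3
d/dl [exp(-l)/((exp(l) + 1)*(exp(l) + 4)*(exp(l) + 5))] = 2*(-2*exp(3*l) - 15*exp(2*l) - 29*exp(l) - 10)*exp(-l)/(exp(6*l) + 20*exp(5*l) + 158*exp(4*l) + 620*exp(3*l) + 1241*exp(2*l) + 1160*exp(l) + 400)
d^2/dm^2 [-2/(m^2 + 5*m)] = 4*(m*(m + 5) - (2*m + 5)^2)/(m^3*(m + 5)^3)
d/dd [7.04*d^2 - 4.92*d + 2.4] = 14.08*d - 4.92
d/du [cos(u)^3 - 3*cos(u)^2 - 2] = 3*(2 - cos(u))*sin(u)*cos(u)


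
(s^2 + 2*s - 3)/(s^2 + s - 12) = (s^2 + 2*s - 3)/(s^2 + s - 12)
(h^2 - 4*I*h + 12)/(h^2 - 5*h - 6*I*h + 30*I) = (h + 2*I)/(h - 5)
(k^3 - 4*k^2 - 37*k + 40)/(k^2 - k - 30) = (k^2 - 9*k + 8)/(k - 6)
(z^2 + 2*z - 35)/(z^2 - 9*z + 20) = (z + 7)/(z - 4)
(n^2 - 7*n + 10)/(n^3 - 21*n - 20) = (n - 2)/(n^2 + 5*n + 4)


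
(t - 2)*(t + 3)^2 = t^3 + 4*t^2 - 3*t - 18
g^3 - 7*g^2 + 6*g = g*(g - 6)*(g - 1)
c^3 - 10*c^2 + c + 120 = (c - 8)*(c - 5)*(c + 3)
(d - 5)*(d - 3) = d^2 - 8*d + 15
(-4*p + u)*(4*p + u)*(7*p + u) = -112*p^3 - 16*p^2*u + 7*p*u^2 + u^3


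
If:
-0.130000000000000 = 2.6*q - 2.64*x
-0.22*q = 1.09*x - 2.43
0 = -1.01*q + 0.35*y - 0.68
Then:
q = 1.84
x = 1.86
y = 7.24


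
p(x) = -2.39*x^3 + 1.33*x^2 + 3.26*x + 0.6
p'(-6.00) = -270.82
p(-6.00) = 545.16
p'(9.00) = -553.57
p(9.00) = -1604.64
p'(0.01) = 3.29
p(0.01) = 0.63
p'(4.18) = -110.90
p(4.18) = -137.09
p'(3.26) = -64.27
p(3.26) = -57.44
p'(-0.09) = 2.96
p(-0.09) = 0.32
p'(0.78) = 0.97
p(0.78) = 2.82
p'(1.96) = -19.07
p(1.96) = -5.90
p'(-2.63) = -53.33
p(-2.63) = 44.70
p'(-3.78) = -109.24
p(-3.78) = 136.37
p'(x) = -7.17*x^2 + 2.66*x + 3.26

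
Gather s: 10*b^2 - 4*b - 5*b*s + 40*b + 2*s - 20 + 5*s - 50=10*b^2 + 36*b + s*(7 - 5*b) - 70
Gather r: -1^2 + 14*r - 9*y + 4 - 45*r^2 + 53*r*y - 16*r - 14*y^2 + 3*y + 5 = -45*r^2 + r*(53*y - 2) - 14*y^2 - 6*y + 8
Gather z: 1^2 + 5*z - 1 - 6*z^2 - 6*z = -6*z^2 - z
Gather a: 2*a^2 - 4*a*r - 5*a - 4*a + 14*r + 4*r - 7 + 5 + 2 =2*a^2 + a*(-4*r - 9) + 18*r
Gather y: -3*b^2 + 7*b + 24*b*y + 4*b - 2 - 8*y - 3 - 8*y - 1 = -3*b^2 + 11*b + y*(24*b - 16) - 6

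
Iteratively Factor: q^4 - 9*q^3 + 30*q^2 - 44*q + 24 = (q - 2)*(q^3 - 7*q^2 + 16*q - 12) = (q - 2)^2*(q^2 - 5*q + 6) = (q - 3)*(q - 2)^2*(q - 2)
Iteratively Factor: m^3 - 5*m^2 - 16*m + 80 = (m + 4)*(m^2 - 9*m + 20) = (m - 5)*(m + 4)*(m - 4)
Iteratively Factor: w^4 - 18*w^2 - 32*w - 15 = (w + 3)*(w^3 - 3*w^2 - 9*w - 5) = (w + 1)*(w + 3)*(w^2 - 4*w - 5) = (w - 5)*(w + 1)*(w + 3)*(w + 1)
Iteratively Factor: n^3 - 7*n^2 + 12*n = (n - 4)*(n^2 - 3*n) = (n - 4)*(n - 3)*(n)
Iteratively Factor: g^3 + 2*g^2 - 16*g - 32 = (g - 4)*(g^2 + 6*g + 8) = (g - 4)*(g + 2)*(g + 4)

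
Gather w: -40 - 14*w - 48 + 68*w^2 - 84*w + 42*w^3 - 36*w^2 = 42*w^3 + 32*w^2 - 98*w - 88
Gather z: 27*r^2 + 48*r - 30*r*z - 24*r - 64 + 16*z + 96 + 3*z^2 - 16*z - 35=27*r^2 - 30*r*z + 24*r + 3*z^2 - 3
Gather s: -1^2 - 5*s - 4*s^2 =-4*s^2 - 5*s - 1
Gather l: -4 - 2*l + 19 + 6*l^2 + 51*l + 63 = 6*l^2 + 49*l + 78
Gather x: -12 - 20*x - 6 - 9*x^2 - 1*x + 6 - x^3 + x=-x^3 - 9*x^2 - 20*x - 12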